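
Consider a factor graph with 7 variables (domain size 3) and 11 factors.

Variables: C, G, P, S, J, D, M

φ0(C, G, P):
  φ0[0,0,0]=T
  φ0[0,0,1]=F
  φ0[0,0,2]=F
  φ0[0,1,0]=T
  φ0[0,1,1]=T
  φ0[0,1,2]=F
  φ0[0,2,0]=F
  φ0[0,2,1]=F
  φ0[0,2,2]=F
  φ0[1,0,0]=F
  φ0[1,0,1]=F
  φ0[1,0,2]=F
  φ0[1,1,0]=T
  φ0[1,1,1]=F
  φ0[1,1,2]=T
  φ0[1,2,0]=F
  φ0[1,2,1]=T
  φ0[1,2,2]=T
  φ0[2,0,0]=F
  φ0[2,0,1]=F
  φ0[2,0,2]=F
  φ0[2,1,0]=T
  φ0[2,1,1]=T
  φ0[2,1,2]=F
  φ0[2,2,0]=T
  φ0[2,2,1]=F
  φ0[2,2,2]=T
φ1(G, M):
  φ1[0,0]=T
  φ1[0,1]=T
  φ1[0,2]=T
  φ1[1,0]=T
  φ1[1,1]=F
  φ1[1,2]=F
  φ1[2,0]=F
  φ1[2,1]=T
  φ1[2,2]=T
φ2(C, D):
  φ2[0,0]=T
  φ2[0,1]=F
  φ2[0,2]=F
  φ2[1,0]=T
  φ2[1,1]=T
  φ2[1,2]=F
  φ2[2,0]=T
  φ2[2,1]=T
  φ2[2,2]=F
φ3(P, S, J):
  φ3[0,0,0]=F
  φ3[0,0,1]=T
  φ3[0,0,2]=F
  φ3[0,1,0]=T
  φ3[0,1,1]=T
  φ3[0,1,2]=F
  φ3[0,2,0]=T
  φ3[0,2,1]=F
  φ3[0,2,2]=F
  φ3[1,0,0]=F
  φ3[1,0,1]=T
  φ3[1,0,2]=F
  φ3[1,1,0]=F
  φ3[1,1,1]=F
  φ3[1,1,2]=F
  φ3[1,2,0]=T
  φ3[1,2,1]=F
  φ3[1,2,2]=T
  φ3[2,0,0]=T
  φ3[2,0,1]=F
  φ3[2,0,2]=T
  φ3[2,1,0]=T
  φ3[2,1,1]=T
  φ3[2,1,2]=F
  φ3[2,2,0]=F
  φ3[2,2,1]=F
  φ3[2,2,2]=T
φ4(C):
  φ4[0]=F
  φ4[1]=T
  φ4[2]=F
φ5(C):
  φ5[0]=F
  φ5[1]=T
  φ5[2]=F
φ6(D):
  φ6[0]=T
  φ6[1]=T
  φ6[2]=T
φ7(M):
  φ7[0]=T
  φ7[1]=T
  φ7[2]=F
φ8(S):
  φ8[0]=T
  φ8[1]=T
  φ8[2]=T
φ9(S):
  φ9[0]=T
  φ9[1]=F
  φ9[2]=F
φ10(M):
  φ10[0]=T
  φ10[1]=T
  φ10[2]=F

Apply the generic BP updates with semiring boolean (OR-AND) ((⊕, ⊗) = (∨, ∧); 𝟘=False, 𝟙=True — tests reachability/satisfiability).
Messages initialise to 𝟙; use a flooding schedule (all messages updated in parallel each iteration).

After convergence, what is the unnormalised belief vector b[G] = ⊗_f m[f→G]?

init: all messages = 𝟙 over 3 values
r1 m[φ0→C] = [T, T, T]
r1 m[φ0→G] = [T, T, T]
r1 m[φ0→P] = [T, T, T]
r1 m[φ1→G] = [T, T, T]
r1 m[φ1→M] = [T, T, T]
r1 m[φ2→C] = [T, T, T]
r1 m[φ2→D] = [T, T, F]
r1 m[φ3→P] = [T, T, T]
r1 m[φ3→S] = [T, T, T]
r1 m[φ3→J] = [T, T, T]
r1 m[φ4→C] = [F, T, F]
r1 m[φ5→C] = [F, T, F]
r1 m[φ6→D] = [T, T, T]
r1 m[φ7→M] = [T, T, F]
r1 m[φ8→S] = [T, T, T]
r1 m[φ9→S] = [T, F, F]
r1 m[φ10→M] = [T, T, F]
r1 m[C→φ0] = [T, T, T]
r1 m[C→φ2] = [T, T, T]
r1 m[C→φ4] = [T, T, T]
r1 m[C→φ5] = [T, T, T]
r1 m[G→φ0] = [T, T, T]
r1 m[G→φ1] = [T, T, T]
r1 m[P→φ0] = [T, T, T]
r1 m[P→φ3] = [T, T, T]
r1 m[S→φ3] = [T, T, T]
r1 m[S→φ8] = [T, T, T]
r1 m[S→φ9] = [T, T, T]
r1 m[J→φ3] = [T, T, T]
r1 m[D→φ2] = [T, T, T]
r1 m[D→φ6] = [T, T, T]
r1 m[M→φ1] = [T, T, T]
r1 m[M→φ7] = [T, T, T]
r1 m[M→φ10] = [T, T, T]
r2 m[φ0→C] = [T, T, T]
r2 m[φ0→G] = [T, T, T]
r2 m[φ0→P] = [T, T, T]
r2 m[φ1→G] = [T, T, T]
r2 m[φ1→M] = [T, T, T]
r2 m[φ2→C] = [T, T, T]
r2 m[φ2→D] = [T, T, F]
r2 m[φ3→P] = [T, T, T]
r2 m[φ3→S] = [T, T, T]
r2 m[φ3→J] = [T, T, T]
r2 m[φ4→C] = [F, T, F]
r2 m[φ5→C] = [F, T, F]
r2 m[φ6→D] = [T, T, T]
r2 m[φ7→M] = [T, T, F]
r2 m[φ8→S] = [T, T, T]
r2 m[φ9→S] = [T, F, F]
r2 m[φ10→M] = [T, T, F]
r2 m[C→φ0] = [F, T, F]
r2 m[C→φ2] = [F, T, F]
r2 m[C→φ4] = [F, T, F]
r2 m[C→φ5] = [F, T, F]
r2 m[G→φ0] = [T, T, T]
r2 m[G→φ1] = [T, T, T]
r2 m[P→φ0] = [T, T, T]
r2 m[P→φ3] = [T, T, T]
r2 m[S→φ3] = [T, F, F]
r2 m[S→φ8] = [T, F, F]
r2 m[S→φ9] = [T, T, T]
r2 m[J→φ3] = [T, T, T]
r2 m[D→φ2] = [T, T, T]
r2 m[D→φ6] = [T, T, F]
r2 m[M→φ1] = [T, T, F]
r2 m[M→φ7] = [T, T, F]
r2 m[M→φ10] = [T, T, F]
r3 m[φ0→C] = [T, T, T]
r3 m[φ0→G] = [F, T, T]
r3 m[φ0→P] = [T, T, T]
r3 m[φ1→G] = [T, T, T]
r3 m[φ1→M] = [T, T, T]
r3 m[φ2→C] = [T, T, T]
r3 m[φ2→D] = [T, T, F]
r3 m[φ3→P] = [T, T, T]
r3 m[φ3→S] = [T, T, T]
r3 m[φ3→J] = [T, T, T]
r3 m[φ4→C] = [F, T, F]
r3 m[φ5→C] = [F, T, F]
r3 m[φ6→D] = [T, T, T]
r3 m[φ7→M] = [T, T, F]
r3 m[φ8→S] = [T, T, T]
r3 m[φ9→S] = [T, F, F]
r3 m[φ10→M] = [T, T, F]
r3 m[C→φ0] = [F, T, F]
r3 m[C→φ2] = [F, T, F]
r3 m[C→φ4] = [F, T, F]
r3 m[C→φ5] = [F, T, F]
r3 m[G→φ0] = [T, T, T]
r3 m[G→φ1] = [T, T, T]
r3 m[P→φ0] = [T, T, T]
r3 m[P→φ3] = [T, T, T]
r3 m[S→φ3] = [T, F, F]
r3 m[S→φ8] = [T, F, F]
r3 m[S→φ9] = [T, T, T]
r3 m[J→φ3] = [T, T, T]
r3 m[D→φ2] = [T, T, T]
r3 m[D→φ6] = [T, T, F]
r3 m[M→φ1] = [T, T, F]
r3 m[M→φ7] = [T, T, F]
r3 m[M→φ10] = [T, T, F]
r4 m[φ0→C] = [T, T, T]
r4 m[φ0→G] = [F, T, T]
r4 m[φ0→P] = [T, T, T]
r4 m[φ1→G] = [T, T, T]
r4 m[φ1→M] = [T, T, T]
r4 m[φ2→C] = [T, T, T]
r4 m[φ2→D] = [T, T, F]
r4 m[φ3→P] = [T, T, T]
r4 m[φ3→S] = [T, T, T]
r4 m[φ3→J] = [T, T, T]
r4 m[φ4→C] = [F, T, F]
r4 m[φ5→C] = [F, T, F]
r4 m[φ6→D] = [T, T, T]
r4 m[φ7→M] = [T, T, F]
r4 m[φ8→S] = [T, T, T]
r4 m[φ9→S] = [T, F, F]
r4 m[φ10→M] = [T, T, F]
r4 m[C→φ0] = [F, T, F]
r4 m[C→φ2] = [F, T, F]
r4 m[C→φ4] = [F, T, F]
r4 m[C→φ5] = [F, T, F]
r4 m[G→φ0] = [T, T, T]
r4 m[G→φ1] = [F, T, T]
r4 m[P→φ0] = [T, T, T]
r4 m[P→φ3] = [T, T, T]
r4 m[S→φ3] = [T, F, F]
r4 m[S→φ8] = [T, F, F]
r4 m[S→φ9] = [T, T, T]
r4 m[J→φ3] = [T, T, T]
r4 m[D→φ2] = [T, T, T]
r4 m[D→φ6] = [T, T, F]
r4 m[M→φ1] = [T, T, F]
r4 m[M→φ7] = [T, T, F]
r4 m[M→φ10] = [T, T, F]
r5 m[φ0→C] = [T, T, T]
r5 m[φ0→G] = [F, T, T]
r5 m[φ0→P] = [T, T, T]
r5 m[φ1→G] = [T, T, T]
r5 m[φ1→M] = [T, T, T]
r5 m[φ2→C] = [T, T, T]
r5 m[φ2→D] = [T, T, F]
r5 m[φ3→P] = [T, T, T]
r5 m[φ3→S] = [T, T, T]
r5 m[φ3→J] = [T, T, T]
r5 m[φ4→C] = [F, T, F]
r5 m[φ5→C] = [F, T, F]
r5 m[φ6→D] = [T, T, T]
r5 m[φ7→M] = [T, T, F]
r5 m[φ8→S] = [T, T, T]
r5 m[φ9→S] = [T, F, F]
r5 m[φ10→M] = [T, T, F]
r5 m[C→φ0] = [F, T, F]
r5 m[C→φ2] = [F, T, F]
r5 m[C→φ4] = [F, T, F]
r5 m[C→φ5] = [F, T, F]
r5 m[G→φ0] = [T, T, T]
r5 m[G→φ1] = [F, T, T]
r5 m[P→φ0] = [T, T, T]
r5 m[P→φ3] = [T, T, T]
r5 m[S→φ3] = [T, F, F]
r5 m[S→φ8] = [T, F, F]
r5 m[S→φ9] = [T, T, T]
r5 m[J→φ3] = [T, T, T]
r5 m[D→φ2] = [T, T, T]
r5 m[D→φ6] = [T, T, F]
r5 m[M→φ1] = [T, T, F]
r5 m[M→φ7] = [T, T, F]
r5 m[M→φ10] = [T, T, F]
fixed point reached at round 5
b[G] = ⊗ incoming = [F, T, T]

b[G] = [F, T, T]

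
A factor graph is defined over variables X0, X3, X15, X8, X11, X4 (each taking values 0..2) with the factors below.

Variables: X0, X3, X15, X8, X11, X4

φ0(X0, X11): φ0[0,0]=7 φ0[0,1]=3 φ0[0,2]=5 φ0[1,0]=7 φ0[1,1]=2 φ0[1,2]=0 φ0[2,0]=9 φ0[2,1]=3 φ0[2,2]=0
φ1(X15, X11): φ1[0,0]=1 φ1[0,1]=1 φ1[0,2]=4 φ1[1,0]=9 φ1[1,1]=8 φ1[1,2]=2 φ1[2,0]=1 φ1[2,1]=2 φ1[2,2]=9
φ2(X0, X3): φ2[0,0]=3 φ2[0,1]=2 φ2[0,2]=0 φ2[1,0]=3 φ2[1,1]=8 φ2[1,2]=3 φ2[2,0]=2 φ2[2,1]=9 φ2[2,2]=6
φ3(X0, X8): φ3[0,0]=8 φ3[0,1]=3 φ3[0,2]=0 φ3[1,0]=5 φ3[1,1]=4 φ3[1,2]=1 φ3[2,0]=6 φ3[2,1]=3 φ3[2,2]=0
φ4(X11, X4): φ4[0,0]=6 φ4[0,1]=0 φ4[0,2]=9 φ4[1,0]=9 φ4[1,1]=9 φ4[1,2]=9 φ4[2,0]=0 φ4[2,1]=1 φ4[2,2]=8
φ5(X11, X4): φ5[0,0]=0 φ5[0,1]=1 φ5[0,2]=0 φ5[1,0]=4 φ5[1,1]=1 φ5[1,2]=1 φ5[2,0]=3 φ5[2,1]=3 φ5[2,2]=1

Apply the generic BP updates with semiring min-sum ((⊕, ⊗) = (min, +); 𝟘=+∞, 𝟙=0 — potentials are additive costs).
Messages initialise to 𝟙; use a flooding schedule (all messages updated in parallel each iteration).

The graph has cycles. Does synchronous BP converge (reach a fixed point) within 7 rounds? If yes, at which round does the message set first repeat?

init: all messages = 𝟙 over 3 values
r1 m[φ0→X0] = [3, 0, 0]
r1 m[φ0→X11] = [7, 2, 0]
r1 m[φ1→X15] = [1, 2, 1]
r1 m[φ1→X11] = [1, 1, 2]
r1 m[φ2→X0] = [0, 3, 2]
r1 m[φ2→X3] = [2, 2, 0]
r1 m[φ3→X0] = [0, 1, 0]
r1 m[φ3→X8] = [5, 3, 0]
r1 m[φ4→X11] = [0, 9, 0]
r1 m[φ4→X4] = [0, 0, 8]
r1 m[φ5→X11] = [0, 1, 1]
r1 m[φ5→X4] = [0, 1, 0]
r1 m[X0→φ0] = [0, 0, 0]
r1 m[X0→φ2] = [0, 0, 0]
r1 m[X0→φ3] = [0, 0, 0]
r1 m[X3→φ2] = [0, 0, 0]
r1 m[X15→φ1] = [0, 0, 0]
r1 m[X8→φ3] = [0, 0, 0]
r1 m[X11→φ0] = [0, 0, 0]
r1 m[X11→φ1] = [0, 0, 0]
r1 m[X11→φ4] = [0, 0, 0]
r1 m[X11→φ5] = [0, 0, 0]
r1 m[X4→φ4] = [0, 0, 0]
r1 m[X4→φ5] = [0, 0, 0]
r2 m[φ0→X0] = [3, 0, 0]
r2 m[φ0→X11] = [7, 2, 0]
r2 m[φ1→X15] = [1, 2, 1]
r2 m[φ1→X11] = [1, 1, 2]
r2 m[φ2→X0] = [0, 3, 2]
r2 m[φ2→X3] = [2, 2, 0]
r2 m[φ3→X0] = [0, 1, 0]
r2 m[φ3→X8] = [5, 3, 0]
r2 m[φ4→X11] = [0, 9, 0]
r2 m[φ4→X4] = [0, 0, 8]
r2 m[φ5→X11] = [0, 1, 1]
r2 m[φ5→X4] = [0, 1, 0]
r2 m[X0→φ0] = [0, 4, 2]
r2 m[X0→φ2] = [3, 1, 0]
r2 m[X0→φ3] = [3, 3, 2]
r2 m[X3→φ2] = [0, 0, 0]
r2 m[X15→φ1] = [0, 0, 0]
r2 m[X8→φ3] = [0, 0, 0]
r2 m[X11→φ0] = [1, 11, 3]
r2 m[X11→φ1] = [7, 12, 1]
r2 m[X11→φ4] = [8, 4, 3]
r2 m[X11→φ5] = [8, 12, 2]
r2 m[X4→φ4] = [0, 1, 0]
r2 m[X4→φ5] = [0, 0, 8]
r3 m[φ0→X0] = [8, 3, 3]
r3 m[φ0→X11] = [7, 3, 2]
r3 m[φ1→X15] = [5, 3, 8]
r3 m[φ1→X11] = [1, 1, 2]
r3 m[φ2→X0] = [0, 3, 2]
r3 m[φ2→X3] = [2, 5, 3]
r3 m[φ3→X0] = [0, 1, 0]
r3 m[φ3→X8] = [8, 5, 2]
r3 m[φ4→X11] = [1, 9, 0]
r3 m[φ4→X4] = [3, 4, 11]
r3 m[φ5→X11] = [0, 1, 3]
r3 m[φ5→X4] = [5, 5, 3]
r3 m[X0→φ0] = [0, 4, 2]
r3 m[X0→φ2] = [3, 1, 0]
r3 m[X0→φ3] = [3, 3, 2]
r3 m[X3→φ2] = [0, 0, 0]
r3 m[X15→φ1] = [0, 0, 0]
r3 m[X8→φ3] = [0, 0, 0]
r3 m[X11→φ0] = [1, 11, 3]
r3 m[X11→φ1] = [7, 12, 1]
r3 m[X11→φ4] = [8, 4, 3]
r3 m[X11→φ5] = [8, 12, 2]
r3 m[X4→φ4] = [0, 1, 0]
r3 m[X4→φ5] = [0, 0, 8]
r4 m[φ0→X0] = [8, 3, 3]
r4 m[φ0→X11] = [7, 3, 2]
r4 m[φ1→X15] = [5, 3, 8]
r4 m[φ1→X11] = [1, 1, 2]
r4 m[φ2→X0] = [0, 3, 2]
r4 m[φ2→X3] = [2, 5, 3]
r4 m[φ3→X0] = [0, 1, 0]
r4 m[φ3→X8] = [8, 5, 2]
r4 m[φ4→X11] = [1, 9, 0]
r4 m[φ4→X4] = [3, 4, 11]
r4 m[φ5→X11] = [0, 1, 3]
r4 m[φ5→X4] = [5, 5, 3]
r4 m[X0→φ0] = [0, 4, 2]
r4 m[X0→φ2] = [8, 4, 3]
r4 m[X0→φ3] = [8, 6, 5]
r4 m[X3→φ2] = [0, 0, 0]
r4 m[X15→φ1] = [0, 0, 0]
r4 m[X8→φ3] = [0, 0, 0]
r4 m[X11→φ0] = [2, 11, 5]
r4 m[X11→φ1] = [8, 13, 5]
r4 m[X11→φ4] = [8, 5, 7]
r4 m[X11→φ5] = [9, 13, 4]
r4 m[X4→φ4] = [5, 5, 3]
r4 m[X4→φ5] = [3, 4, 11]
r5 m[φ0→X0] = [9, 5, 5]
r5 m[φ0→X11] = [7, 3, 2]
r5 m[φ1→X15] = [9, 7, 9]
r5 m[φ1→X11] = [1, 1, 2]
r5 m[φ2→X0] = [0, 3, 2]
r5 m[φ2→X3] = [5, 10, 7]
r5 m[φ3→X0] = [0, 1, 0]
r5 m[φ3→X8] = [11, 8, 5]
r5 m[φ4→X11] = [5, 12, 5]
r5 m[φ4→X4] = [7, 8, 14]
r5 m[φ5→X11] = [3, 5, 6]
r5 m[φ5→X4] = [7, 7, 5]
r5 m[X0→φ0] = [0, 4, 2]
r5 m[X0→φ2] = [8, 4, 3]
r5 m[X0→φ3] = [8, 6, 5]
r5 m[X3→φ2] = [0, 0, 0]
r5 m[X15→φ1] = [0, 0, 0]
r5 m[X8→φ3] = [0, 0, 0]
r5 m[X11→φ0] = [2, 11, 5]
r5 m[X11→φ1] = [8, 13, 5]
r5 m[X11→φ4] = [8, 5, 7]
r5 m[X11→φ5] = [9, 13, 4]
r5 m[X4→φ4] = [5, 5, 3]
r5 m[X4→φ5] = [3, 4, 11]
r6 m[φ0→X0] = [9, 5, 5]
r6 m[φ0→X11] = [7, 3, 2]
r6 m[φ1→X15] = [9, 7, 9]
r6 m[φ1→X11] = [1, 1, 2]
r6 m[φ2→X0] = [0, 3, 2]
r6 m[φ2→X3] = [5, 10, 7]
r6 m[φ3→X0] = [0, 1, 0]
r6 m[φ3→X8] = [11, 8, 5]
r6 m[φ4→X11] = [5, 12, 5]
r6 m[φ4→X4] = [7, 8, 14]
r6 m[φ5→X11] = [3, 5, 6]
r6 m[φ5→X4] = [7, 7, 5]
r6 m[X0→φ0] = [0, 4, 2]
r6 m[X0→φ2] = [9, 6, 5]
r6 m[X0→φ3] = [9, 8, 7]
r6 m[X3→φ2] = [0, 0, 0]
r6 m[X15→φ1] = [0, 0, 0]
r6 m[X8→φ3] = [0, 0, 0]
r6 m[X11→φ0] = [9, 18, 13]
r6 m[X11→φ1] = [15, 20, 13]
r6 m[X11→φ4] = [11, 9, 10]
r6 m[X11→φ5] = [13, 16, 9]
r6 m[X4→φ4] = [7, 7, 5]
r6 m[X4→φ5] = [7, 8, 14]
r7 m[φ0→X0] = [16, 13, 13]
r7 m[φ0→X11] = [7, 3, 2]
r7 m[φ1→X15] = [16, 15, 16]
r7 m[φ1→X11] = [1, 1, 2]
r7 m[φ2→X0] = [0, 3, 2]
r7 m[φ2→X3] = [7, 11, 9]
r7 m[φ3→X0] = [0, 1, 0]
r7 m[φ3→X8] = [13, 10, 7]
r7 m[φ4→X11] = [7, 14, 7]
r7 m[φ4→X4] = [10, 11, 18]
r7 m[φ5→X11] = [7, 9, 10]
r7 m[φ5→X4] = [12, 12, 10]
r7 m[X0→φ0] = [0, 4, 2]
r7 m[X0→φ2] = [9, 6, 5]
r7 m[X0→φ3] = [9, 8, 7]
r7 m[X3→φ2] = [0, 0, 0]
r7 m[X15→φ1] = [0, 0, 0]
r7 m[X8→φ3] = [0, 0, 0]
r7 m[X11→φ0] = [9, 18, 13]
r7 m[X11→φ1] = [15, 20, 13]
r7 m[X11→φ4] = [11, 9, 10]
r7 m[X11→φ5] = [13, 16, 9]
r7 m[X4→φ4] = [7, 7, 5]
r7 m[X4→φ5] = [7, 8, 14]
no fixed point within 7 rounds

NOT CONVERGED within 7 rounds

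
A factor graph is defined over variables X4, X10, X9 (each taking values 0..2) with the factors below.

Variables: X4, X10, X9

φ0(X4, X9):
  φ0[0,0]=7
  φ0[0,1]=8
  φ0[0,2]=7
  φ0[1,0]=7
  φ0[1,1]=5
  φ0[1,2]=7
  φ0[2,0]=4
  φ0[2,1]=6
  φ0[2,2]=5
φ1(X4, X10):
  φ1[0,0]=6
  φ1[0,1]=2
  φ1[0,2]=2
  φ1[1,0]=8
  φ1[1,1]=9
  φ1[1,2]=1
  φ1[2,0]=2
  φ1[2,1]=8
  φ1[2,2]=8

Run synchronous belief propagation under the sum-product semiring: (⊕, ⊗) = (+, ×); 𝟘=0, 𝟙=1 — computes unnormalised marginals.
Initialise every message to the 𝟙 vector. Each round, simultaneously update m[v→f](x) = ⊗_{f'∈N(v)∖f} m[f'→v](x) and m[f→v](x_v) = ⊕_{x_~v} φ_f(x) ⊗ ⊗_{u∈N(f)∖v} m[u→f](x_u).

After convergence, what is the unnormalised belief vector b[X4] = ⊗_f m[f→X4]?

b[X4] = [220, 342, 270]

init: all messages = 𝟙 over 3 values
r1 m[φ0→X4] = [22, 19, 15]
r1 m[φ0→X9] = [18, 19, 19]
r1 m[φ1→X4] = [10, 18, 18]
r1 m[φ1→X10] = [16, 19, 11]
r1 m[X4→φ0] = [1, 1, 1]
r1 m[X4→φ1] = [1, 1, 1]
r1 m[X10→φ1] = [1, 1, 1]
r1 m[X9→φ0] = [1, 1, 1]
r2 m[φ0→X4] = [22, 19, 15]
r2 m[φ0→X9] = [18, 19, 19]
r2 m[φ1→X4] = [10, 18, 18]
r2 m[φ1→X10] = [16, 19, 11]
r2 m[X4→φ0] = [10, 18, 18]
r2 m[X4→φ1] = [22, 19, 15]
r2 m[X10→φ1] = [1, 1, 1]
r2 m[X9→φ0] = [1, 1, 1]
r3 m[φ0→X4] = [22, 19, 15]
r3 m[φ0→X9] = [268, 278, 286]
r3 m[φ1→X4] = [10, 18, 18]
r3 m[φ1→X10] = [314, 335, 183]
r3 m[X4→φ0] = [10, 18, 18]
r3 m[X4→φ1] = [22, 19, 15]
r3 m[X10→φ1] = [1, 1, 1]
r3 m[X9→φ0] = [1, 1, 1]
r4 m[φ0→X4] = [22, 19, 15]
r4 m[φ0→X9] = [268, 278, 286]
r4 m[φ1→X4] = [10, 18, 18]
r4 m[φ1→X10] = [314, 335, 183]
r4 m[X4→φ0] = [10, 18, 18]
r4 m[X4→φ1] = [22, 19, 15]
r4 m[X10→φ1] = [1, 1, 1]
r4 m[X9→φ0] = [1, 1, 1]
fixed point reached at round 4
b[X4] = ⊗ incoming = [220, 342, 270]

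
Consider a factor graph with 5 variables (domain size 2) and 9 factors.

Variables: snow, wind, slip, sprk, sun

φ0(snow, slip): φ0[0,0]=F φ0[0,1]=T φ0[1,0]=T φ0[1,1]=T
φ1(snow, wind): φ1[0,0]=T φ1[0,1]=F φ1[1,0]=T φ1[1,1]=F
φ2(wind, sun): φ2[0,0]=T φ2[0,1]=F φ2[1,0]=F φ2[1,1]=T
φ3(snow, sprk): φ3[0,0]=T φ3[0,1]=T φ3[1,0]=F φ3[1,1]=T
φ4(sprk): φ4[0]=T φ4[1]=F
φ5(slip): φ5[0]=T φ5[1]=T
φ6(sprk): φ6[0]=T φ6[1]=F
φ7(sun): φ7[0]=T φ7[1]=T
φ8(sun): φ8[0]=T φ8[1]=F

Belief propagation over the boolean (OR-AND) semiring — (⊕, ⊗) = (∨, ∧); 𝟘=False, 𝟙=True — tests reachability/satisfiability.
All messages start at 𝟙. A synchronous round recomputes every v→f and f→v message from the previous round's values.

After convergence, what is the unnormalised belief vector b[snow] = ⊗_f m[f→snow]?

b[snow] = [T, F]

init: all messages = 𝟙 over 2 values
r1 m[φ0→snow] = [T, T]
r1 m[φ0→slip] = [T, T]
r1 m[φ1→snow] = [T, T]
r1 m[φ1→wind] = [T, F]
r1 m[φ2→wind] = [T, T]
r1 m[φ2→sun] = [T, T]
r1 m[φ3→snow] = [T, T]
r1 m[φ3→sprk] = [T, T]
r1 m[φ4→sprk] = [T, F]
r1 m[φ5→slip] = [T, T]
r1 m[φ6→sprk] = [T, F]
r1 m[φ7→sun] = [T, T]
r1 m[φ8→sun] = [T, F]
r1 m[snow→φ0] = [T, T]
r1 m[snow→φ1] = [T, T]
r1 m[snow→φ3] = [T, T]
r1 m[wind→φ1] = [T, T]
r1 m[wind→φ2] = [T, T]
r1 m[slip→φ0] = [T, T]
r1 m[slip→φ5] = [T, T]
r1 m[sprk→φ3] = [T, T]
r1 m[sprk→φ4] = [T, T]
r1 m[sprk→φ6] = [T, T]
r1 m[sun→φ2] = [T, T]
r1 m[sun→φ7] = [T, T]
r1 m[sun→φ8] = [T, T]
r2 m[φ0→snow] = [T, T]
r2 m[φ0→slip] = [T, T]
r2 m[φ1→snow] = [T, T]
r2 m[φ1→wind] = [T, F]
r2 m[φ2→wind] = [T, T]
r2 m[φ2→sun] = [T, T]
r2 m[φ3→snow] = [T, T]
r2 m[φ3→sprk] = [T, T]
r2 m[φ4→sprk] = [T, F]
r2 m[φ5→slip] = [T, T]
r2 m[φ6→sprk] = [T, F]
r2 m[φ7→sun] = [T, T]
r2 m[φ8→sun] = [T, F]
r2 m[snow→φ0] = [T, T]
r2 m[snow→φ1] = [T, T]
r2 m[snow→φ3] = [T, T]
r2 m[wind→φ1] = [T, T]
r2 m[wind→φ2] = [T, F]
r2 m[slip→φ0] = [T, T]
r2 m[slip→φ5] = [T, T]
r2 m[sprk→φ3] = [T, F]
r2 m[sprk→φ4] = [T, F]
r2 m[sprk→φ6] = [T, F]
r2 m[sun→φ2] = [T, F]
r2 m[sun→φ7] = [T, F]
r2 m[sun→φ8] = [T, T]
r3 m[φ0→snow] = [T, T]
r3 m[φ0→slip] = [T, T]
r3 m[φ1→snow] = [T, T]
r3 m[φ1→wind] = [T, F]
r3 m[φ2→wind] = [T, F]
r3 m[φ2→sun] = [T, F]
r3 m[φ3→snow] = [T, F]
r3 m[φ3→sprk] = [T, T]
r3 m[φ4→sprk] = [T, F]
r3 m[φ5→slip] = [T, T]
r3 m[φ6→sprk] = [T, F]
r3 m[φ7→sun] = [T, T]
r3 m[φ8→sun] = [T, F]
r3 m[snow→φ0] = [T, T]
r3 m[snow→φ1] = [T, T]
r3 m[snow→φ3] = [T, T]
r3 m[wind→φ1] = [T, T]
r3 m[wind→φ2] = [T, F]
r3 m[slip→φ0] = [T, T]
r3 m[slip→φ5] = [T, T]
r3 m[sprk→φ3] = [T, F]
r3 m[sprk→φ4] = [T, F]
r3 m[sprk→φ6] = [T, F]
r3 m[sun→φ2] = [T, F]
r3 m[sun→φ7] = [T, F]
r3 m[sun→φ8] = [T, T]
r4 m[φ0→snow] = [T, T]
r4 m[φ0→slip] = [T, T]
r4 m[φ1→snow] = [T, T]
r4 m[φ1→wind] = [T, F]
r4 m[φ2→wind] = [T, F]
r4 m[φ2→sun] = [T, F]
r4 m[φ3→snow] = [T, F]
r4 m[φ3→sprk] = [T, T]
r4 m[φ4→sprk] = [T, F]
r4 m[φ5→slip] = [T, T]
r4 m[φ6→sprk] = [T, F]
r4 m[φ7→sun] = [T, T]
r4 m[φ8→sun] = [T, F]
r4 m[snow→φ0] = [T, F]
r4 m[snow→φ1] = [T, F]
r4 m[snow→φ3] = [T, T]
r4 m[wind→φ1] = [T, F]
r4 m[wind→φ2] = [T, F]
r4 m[slip→φ0] = [T, T]
r4 m[slip→φ5] = [T, T]
r4 m[sprk→φ3] = [T, F]
r4 m[sprk→φ4] = [T, F]
r4 m[sprk→φ6] = [T, F]
r4 m[sun→φ2] = [T, F]
r4 m[sun→φ7] = [T, F]
r4 m[sun→φ8] = [T, F]
r5 m[φ0→snow] = [T, T]
r5 m[φ0→slip] = [F, T]
r5 m[φ1→snow] = [T, T]
r5 m[φ1→wind] = [T, F]
r5 m[φ2→wind] = [T, F]
r5 m[φ2→sun] = [T, F]
r5 m[φ3→snow] = [T, F]
r5 m[φ3→sprk] = [T, T]
r5 m[φ4→sprk] = [T, F]
r5 m[φ5→slip] = [T, T]
r5 m[φ6→sprk] = [T, F]
r5 m[φ7→sun] = [T, T]
r5 m[φ8→sun] = [T, F]
r5 m[snow→φ0] = [T, F]
r5 m[snow→φ1] = [T, F]
r5 m[snow→φ3] = [T, T]
r5 m[wind→φ1] = [T, F]
r5 m[wind→φ2] = [T, F]
r5 m[slip→φ0] = [T, T]
r5 m[slip→φ5] = [T, T]
r5 m[sprk→φ3] = [T, F]
r5 m[sprk→φ4] = [T, F]
r5 m[sprk→φ6] = [T, F]
r5 m[sun→φ2] = [T, F]
r5 m[sun→φ7] = [T, F]
r5 m[sun→φ8] = [T, F]
r6 m[φ0→snow] = [T, T]
r6 m[φ0→slip] = [F, T]
r6 m[φ1→snow] = [T, T]
r6 m[φ1→wind] = [T, F]
r6 m[φ2→wind] = [T, F]
r6 m[φ2→sun] = [T, F]
r6 m[φ3→snow] = [T, F]
r6 m[φ3→sprk] = [T, T]
r6 m[φ4→sprk] = [T, F]
r6 m[φ5→slip] = [T, T]
r6 m[φ6→sprk] = [T, F]
r6 m[φ7→sun] = [T, T]
r6 m[φ8→sun] = [T, F]
r6 m[snow→φ0] = [T, F]
r6 m[snow→φ1] = [T, F]
r6 m[snow→φ3] = [T, T]
r6 m[wind→φ1] = [T, F]
r6 m[wind→φ2] = [T, F]
r6 m[slip→φ0] = [T, T]
r6 m[slip→φ5] = [F, T]
r6 m[sprk→φ3] = [T, F]
r6 m[sprk→φ4] = [T, F]
r6 m[sprk→φ6] = [T, F]
r6 m[sun→φ2] = [T, F]
r6 m[sun→φ7] = [T, F]
r6 m[sun→φ8] = [T, F]
r7 m[φ0→snow] = [T, T]
r7 m[φ0→slip] = [F, T]
r7 m[φ1→snow] = [T, T]
r7 m[φ1→wind] = [T, F]
r7 m[φ2→wind] = [T, F]
r7 m[φ2→sun] = [T, F]
r7 m[φ3→snow] = [T, F]
r7 m[φ3→sprk] = [T, T]
r7 m[φ4→sprk] = [T, F]
r7 m[φ5→slip] = [T, T]
r7 m[φ6→sprk] = [T, F]
r7 m[φ7→sun] = [T, T]
r7 m[φ8→sun] = [T, F]
r7 m[snow→φ0] = [T, F]
r7 m[snow→φ1] = [T, F]
r7 m[snow→φ3] = [T, T]
r7 m[wind→φ1] = [T, F]
r7 m[wind→φ2] = [T, F]
r7 m[slip→φ0] = [T, T]
r7 m[slip→φ5] = [F, T]
r7 m[sprk→φ3] = [T, F]
r7 m[sprk→φ4] = [T, F]
r7 m[sprk→φ6] = [T, F]
r7 m[sun→φ2] = [T, F]
r7 m[sun→φ7] = [T, F]
r7 m[sun→φ8] = [T, F]
fixed point reached at round 7
b[snow] = ⊗ incoming = [T, F]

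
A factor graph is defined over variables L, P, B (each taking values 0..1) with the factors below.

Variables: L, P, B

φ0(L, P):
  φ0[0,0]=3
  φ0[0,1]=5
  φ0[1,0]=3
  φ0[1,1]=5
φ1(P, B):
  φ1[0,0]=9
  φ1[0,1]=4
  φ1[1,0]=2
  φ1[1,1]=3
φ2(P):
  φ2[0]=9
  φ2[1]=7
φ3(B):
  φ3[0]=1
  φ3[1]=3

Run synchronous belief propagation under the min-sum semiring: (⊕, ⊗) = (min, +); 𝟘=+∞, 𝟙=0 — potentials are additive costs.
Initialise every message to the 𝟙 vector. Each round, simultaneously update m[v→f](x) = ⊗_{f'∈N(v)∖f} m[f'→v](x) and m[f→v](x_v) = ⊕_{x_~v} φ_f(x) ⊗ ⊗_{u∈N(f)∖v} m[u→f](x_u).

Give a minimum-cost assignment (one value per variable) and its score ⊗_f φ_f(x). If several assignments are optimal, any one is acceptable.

assignment: (L=0, P=1, B=0); score = 15

init: all messages = 𝟙 over 2 values
r1 m[φ0→L] = [3, 3]
r1 m[φ0→P] = [3, 5]
r1 m[φ1→P] = [4, 2]
r1 m[φ1→B] = [2, 3]
r1 m[φ2→P] = [9, 7]
r1 m[φ3→B] = [1, 3]
r1 m[L→φ0] = [0, 0]
r1 m[P→φ0] = [0, 0]
r1 m[P→φ1] = [0, 0]
r1 m[P→φ2] = [0, 0]
r1 m[B→φ1] = [0, 0]
r1 m[B→φ3] = [0, 0]
r2 m[φ0→L] = [3, 3]
r2 m[φ0→P] = [3, 5]
r2 m[φ1→P] = [4, 2]
r2 m[φ1→B] = [2, 3]
r2 m[φ2→P] = [9, 7]
r2 m[φ3→B] = [1, 3]
r2 m[L→φ0] = [0, 0]
r2 m[P→φ0] = [13, 9]
r2 m[P→φ1] = [12, 12]
r2 m[P→φ2] = [7, 7]
r2 m[B→φ1] = [1, 3]
r2 m[B→φ3] = [2, 3]
r3 m[φ0→L] = [14, 14]
r3 m[φ0→P] = [3, 5]
r3 m[φ1→P] = [7, 3]
r3 m[φ1→B] = [14, 15]
r3 m[φ2→P] = [9, 7]
r3 m[φ3→B] = [1, 3]
r3 m[L→φ0] = [0, 0]
r3 m[P→φ0] = [13, 9]
r3 m[P→φ1] = [12, 12]
r3 m[P→φ2] = [7, 7]
r3 m[B→φ1] = [1, 3]
r3 m[B→φ3] = [2, 3]
r4 m[φ0→L] = [14, 14]
r4 m[φ0→P] = [3, 5]
r4 m[φ1→P] = [7, 3]
r4 m[φ1→B] = [14, 15]
r4 m[φ2→P] = [9, 7]
r4 m[φ3→B] = [1, 3]
r4 m[L→φ0] = [0, 0]
r4 m[P→φ0] = [16, 10]
r4 m[P→φ1] = [12, 12]
r4 m[P→φ2] = [10, 8]
r4 m[B→φ1] = [1, 3]
r4 m[B→φ3] = [14, 15]
r5 m[φ0→L] = [15, 15]
r5 m[φ0→P] = [3, 5]
r5 m[φ1→P] = [7, 3]
r5 m[φ1→B] = [14, 15]
r5 m[φ2→P] = [9, 7]
r5 m[φ3→B] = [1, 3]
r5 m[L→φ0] = [0, 0]
r5 m[P→φ0] = [16, 10]
r5 m[P→φ1] = [12, 12]
r5 m[P→φ2] = [10, 8]
r5 m[B→φ1] = [1, 3]
r5 m[B→φ3] = [14, 15]
r6 m[φ0→L] = [15, 15]
r6 m[φ0→P] = [3, 5]
r6 m[φ1→P] = [7, 3]
r6 m[φ1→B] = [14, 15]
r6 m[φ2→P] = [9, 7]
r6 m[φ3→B] = [1, 3]
r6 m[L→φ0] = [0, 0]
r6 m[P→φ0] = [16, 10]
r6 m[P→φ1] = [12, 12]
r6 m[P→φ2] = [10, 8]
r6 m[B→φ1] = [1, 3]
r6 m[B→φ3] = [14, 15]
fixed point reached at round 6
traceback from L: (L=0, P=1, B=0), score=15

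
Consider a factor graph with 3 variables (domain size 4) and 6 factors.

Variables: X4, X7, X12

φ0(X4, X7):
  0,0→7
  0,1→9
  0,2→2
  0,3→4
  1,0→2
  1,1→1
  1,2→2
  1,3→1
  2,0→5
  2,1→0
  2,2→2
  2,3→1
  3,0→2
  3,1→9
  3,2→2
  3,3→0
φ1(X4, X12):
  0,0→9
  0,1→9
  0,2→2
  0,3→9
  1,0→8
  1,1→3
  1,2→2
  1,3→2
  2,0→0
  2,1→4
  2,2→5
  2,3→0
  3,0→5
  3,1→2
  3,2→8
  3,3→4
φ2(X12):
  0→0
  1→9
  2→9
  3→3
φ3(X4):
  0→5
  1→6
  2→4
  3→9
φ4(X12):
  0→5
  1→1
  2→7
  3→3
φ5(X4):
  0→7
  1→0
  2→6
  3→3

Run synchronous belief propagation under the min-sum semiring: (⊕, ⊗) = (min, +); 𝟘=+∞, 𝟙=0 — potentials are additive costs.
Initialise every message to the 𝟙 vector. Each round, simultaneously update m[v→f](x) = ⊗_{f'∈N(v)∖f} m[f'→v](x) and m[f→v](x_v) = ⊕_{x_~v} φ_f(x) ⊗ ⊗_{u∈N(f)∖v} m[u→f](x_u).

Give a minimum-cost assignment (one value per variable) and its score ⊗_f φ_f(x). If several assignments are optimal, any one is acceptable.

init: all messages = 𝟙 over 4 values
r1 m[φ0→X4] = [2, 1, 0, 0]
r1 m[φ0→X7] = [2, 0, 2, 0]
r1 m[φ1→X4] = [2, 2, 0, 2]
r1 m[φ1→X12] = [0, 2, 2, 0]
r1 m[φ2→X12] = [0, 9, 9, 3]
r1 m[φ3→X4] = [5, 6, 4, 9]
r1 m[φ4→X12] = [5, 1, 7, 3]
r1 m[φ5→X4] = [7, 0, 6, 3]
r1 m[X4→φ0] = [0, 0, 0, 0]
r1 m[X4→φ1] = [0, 0, 0, 0]
r1 m[X4→φ3] = [0, 0, 0, 0]
r1 m[X4→φ5] = [0, 0, 0, 0]
r1 m[X7→φ0] = [0, 0, 0, 0]
r1 m[X12→φ1] = [0, 0, 0, 0]
r1 m[X12→φ2] = [0, 0, 0, 0]
r1 m[X12→φ4] = [0, 0, 0, 0]
r2 m[φ0→X4] = [2, 1, 0, 0]
r2 m[φ0→X7] = [2, 0, 2, 0]
r2 m[φ1→X4] = [2, 2, 0, 2]
r2 m[φ1→X12] = [0, 2, 2, 0]
r2 m[φ2→X12] = [0, 9, 9, 3]
r2 m[φ3→X4] = [5, 6, 4, 9]
r2 m[φ4→X12] = [5, 1, 7, 3]
r2 m[φ5→X4] = [7, 0, 6, 3]
r2 m[X4→φ0] = [14, 8, 10, 14]
r2 m[X4→φ1] = [14, 7, 10, 12]
r2 m[X4→φ3] = [11, 3, 6, 5]
r2 m[X4→φ5] = [9, 9, 4, 11]
r2 m[X7→φ0] = [0, 0, 0, 0]
r2 m[X12→φ1] = [5, 10, 16, 6]
r2 m[X12→φ2] = [5, 3, 9, 3]
r2 m[X12→φ4] = [0, 11, 11, 3]
r3 m[φ0→X4] = [2, 1, 0, 0]
r3 m[φ0→X7] = [10, 9, 10, 9]
r3 m[φ1→X4] = [14, 8, 5, 10]
r3 m[φ1→X12] = [10, 10, 9, 9]
r3 m[φ2→X12] = [0, 9, 9, 3]
r3 m[φ3→X4] = [5, 6, 4, 9]
r3 m[φ4→X12] = [5, 1, 7, 3]
r3 m[φ5→X4] = [7, 0, 6, 3]
r3 m[X4→φ0] = [14, 8, 10, 14]
r3 m[X4→φ1] = [14, 7, 10, 12]
r3 m[X4→φ3] = [11, 3, 6, 5]
r3 m[X4→φ5] = [9, 9, 4, 11]
r3 m[X7→φ0] = [0, 0, 0, 0]
r3 m[X12→φ1] = [5, 10, 16, 6]
r3 m[X12→φ2] = [5, 3, 9, 3]
r3 m[X12→φ4] = [0, 11, 11, 3]
r4 m[φ0→X4] = [2, 1, 0, 0]
r4 m[φ0→X7] = [10, 9, 10, 9]
r4 m[φ1→X4] = [14, 8, 5, 10]
r4 m[φ1→X12] = [10, 10, 9, 9]
r4 m[φ2→X12] = [0, 9, 9, 3]
r4 m[φ3→X4] = [5, 6, 4, 9]
r4 m[φ4→X12] = [5, 1, 7, 3]
r4 m[φ5→X4] = [7, 0, 6, 3]
r4 m[X4→φ0] = [26, 14, 15, 22]
r4 m[X4→φ1] = [14, 7, 10, 12]
r4 m[X4→φ3] = [23, 9, 11, 13]
r4 m[X4→φ5] = [21, 15, 9, 19]
r4 m[X7→φ0] = [0, 0, 0, 0]
r4 m[X12→φ1] = [5, 10, 16, 6]
r4 m[X12→φ2] = [15, 11, 16, 12]
r4 m[X12→φ4] = [10, 19, 18, 12]
r5 m[φ0→X4] = [2, 1, 0, 0]
r5 m[φ0→X7] = [16, 15, 16, 15]
r5 m[φ1→X4] = [14, 8, 5, 10]
r5 m[φ1→X12] = [10, 10, 9, 9]
r5 m[φ2→X12] = [0, 9, 9, 3]
r5 m[φ3→X4] = [5, 6, 4, 9]
r5 m[φ4→X12] = [5, 1, 7, 3]
r5 m[φ5→X4] = [7, 0, 6, 3]
r5 m[X4→φ0] = [26, 14, 15, 22]
r5 m[X4→φ1] = [14, 7, 10, 12]
r5 m[X4→φ3] = [23, 9, 11, 13]
r5 m[X4→φ5] = [21, 15, 9, 19]
r5 m[X7→φ0] = [0, 0, 0, 0]
r5 m[X12→φ1] = [5, 10, 16, 6]
r5 m[X12→φ2] = [15, 11, 16, 12]
r5 m[X12→φ4] = [10, 19, 18, 12]
r6 m[φ0→X4] = [2, 1, 0, 0]
r6 m[φ0→X7] = [16, 15, 16, 15]
r6 m[φ1→X4] = [14, 8, 5, 10]
r6 m[φ1→X12] = [10, 10, 9, 9]
r6 m[φ2→X12] = [0, 9, 9, 3]
r6 m[φ3→X4] = [5, 6, 4, 9]
r6 m[φ4→X12] = [5, 1, 7, 3]
r6 m[φ5→X4] = [7, 0, 6, 3]
r6 m[X4→φ0] = [26, 14, 15, 22]
r6 m[X4→φ1] = [14, 7, 10, 12]
r6 m[X4→φ3] = [23, 9, 11, 13]
r6 m[X4→φ5] = [21, 15, 9, 19]
r6 m[X7→φ0] = [0, 0, 0, 0]
r6 m[X12→φ1] = [5, 10, 16, 6]
r6 m[X12→φ2] = [15, 11, 16, 12]
r6 m[X12→φ4] = [10, 19, 18, 12]
fixed point reached at round 6
traceback from X4: (X4=1, X7=1, X12=3), score=15

assignment: (X4=1, X7=1, X12=3); score = 15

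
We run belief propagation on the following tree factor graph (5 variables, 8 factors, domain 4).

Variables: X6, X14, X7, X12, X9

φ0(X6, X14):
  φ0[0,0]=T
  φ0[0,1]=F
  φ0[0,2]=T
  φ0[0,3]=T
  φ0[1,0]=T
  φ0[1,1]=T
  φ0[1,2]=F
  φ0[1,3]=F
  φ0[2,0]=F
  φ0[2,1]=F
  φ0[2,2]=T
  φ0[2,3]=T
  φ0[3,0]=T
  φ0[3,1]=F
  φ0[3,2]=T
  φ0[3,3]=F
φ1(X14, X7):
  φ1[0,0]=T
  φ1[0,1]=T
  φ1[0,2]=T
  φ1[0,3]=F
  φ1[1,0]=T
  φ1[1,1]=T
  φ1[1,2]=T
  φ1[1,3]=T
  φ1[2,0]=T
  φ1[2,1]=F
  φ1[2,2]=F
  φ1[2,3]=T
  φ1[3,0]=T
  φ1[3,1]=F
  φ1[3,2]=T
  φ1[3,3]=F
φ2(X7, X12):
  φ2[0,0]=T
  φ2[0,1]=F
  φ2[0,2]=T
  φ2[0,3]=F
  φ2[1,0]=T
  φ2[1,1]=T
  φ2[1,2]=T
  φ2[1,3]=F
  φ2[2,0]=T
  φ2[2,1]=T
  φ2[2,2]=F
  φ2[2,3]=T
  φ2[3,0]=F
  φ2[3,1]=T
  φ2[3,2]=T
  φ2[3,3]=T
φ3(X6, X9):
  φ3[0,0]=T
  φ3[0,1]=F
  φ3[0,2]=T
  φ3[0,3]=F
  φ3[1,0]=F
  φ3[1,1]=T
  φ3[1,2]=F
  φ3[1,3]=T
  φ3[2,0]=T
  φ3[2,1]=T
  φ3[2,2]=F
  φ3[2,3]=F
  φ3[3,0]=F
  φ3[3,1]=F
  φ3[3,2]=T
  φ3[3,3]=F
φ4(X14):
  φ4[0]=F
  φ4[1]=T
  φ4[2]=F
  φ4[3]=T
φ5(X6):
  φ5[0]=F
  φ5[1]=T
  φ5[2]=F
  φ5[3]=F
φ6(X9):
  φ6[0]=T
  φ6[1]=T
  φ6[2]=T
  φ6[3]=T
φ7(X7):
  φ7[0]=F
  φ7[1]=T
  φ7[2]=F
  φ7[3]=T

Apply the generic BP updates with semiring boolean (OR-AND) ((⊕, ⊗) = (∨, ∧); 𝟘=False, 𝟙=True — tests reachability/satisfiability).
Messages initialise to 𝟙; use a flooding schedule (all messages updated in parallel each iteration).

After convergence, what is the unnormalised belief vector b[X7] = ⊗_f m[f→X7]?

b[X7] = [F, T, F, T]

init: all messages = 𝟙 over 4 values
r1 m[φ0→X6] = [T, T, T, T]
r1 m[φ0→X14] = [T, T, T, T]
r1 m[φ1→X14] = [T, T, T, T]
r1 m[φ1→X7] = [T, T, T, T]
r1 m[φ2→X7] = [T, T, T, T]
r1 m[φ2→X12] = [T, T, T, T]
r1 m[φ3→X6] = [T, T, T, T]
r1 m[φ3→X9] = [T, T, T, T]
r1 m[φ4→X14] = [F, T, F, T]
r1 m[φ5→X6] = [F, T, F, F]
r1 m[φ6→X9] = [T, T, T, T]
r1 m[φ7→X7] = [F, T, F, T]
r1 m[X6→φ0] = [T, T, T, T]
r1 m[X6→φ3] = [T, T, T, T]
r1 m[X6→φ5] = [T, T, T, T]
r1 m[X14→φ0] = [T, T, T, T]
r1 m[X14→φ1] = [T, T, T, T]
r1 m[X14→φ4] = [T, T, T, T]
r1 m[X7→φ1] = [T, T, T, T]
r1 m[X7→φ2] = [T, T, T, T]
r1 m[X7→φ7] = [T, T, T, T]
r1 m[X12→φ2] = [T, T, T, T]
r1 m[X9→φ3] = [T, T, T, T]
r1 m[X9→φ6] = [T, T, T, T]
r2 m[φ0→X6] = [T, T, T, T]
r2 m[φ0→X14] = [T, T, T, T]
r2 m[φ1→X14] = [T, T, T, T]
r2 m[φ1→X7] = [T, T, T, T]
r2 m[φ2→X7] = [T, T, T, T]
r2 m[φ2→X12] = [T, T, T, T]
r2 m[φ3→X6] = [T, T, T, T]
r2 m[φ3→X9] = [T, T, T, T]
r2 m[φ4→X14] = [F, T, F, T]
r2 m[φ5→X6] = [F, T, F, F]
r2 m[φ6→X9] = [T, T, T, T]
r2 m[φ7→X7] = [F, T, F, T]
r2 m[X6→φ0] = [F, T, F, F]
r2 m[X6→φ3] = [F, T, F, F]
r2 m[X6→φ5] = [T, T, T, T]
r2 m[X14→φ0] = [F, T, F, T]
r2 m[X14→φ1] = [F, T, F, T]
r2 m[X14→φ4] = [T, T, T, T]
r2 m[X7→φ1] = [F, T, F, T]
r2 m[X7→φ2] = [F, T, F, T]
r2 m[X7→φ7] = [T, T, T, T]
r2 m[X12→φ2] = [T, T, T, T]
r2 m[X9→φ3] = [T, T, T, T]
r2 m[X9→φ6] = [T, T, T, T]
r3 m[φ0→X6] = [T, T, T, F]
r3 m[φ0→X14] = [T, T, F, F]
r3 m[φ1→X14] = [T, T, T, F]
r3 m[φ1→X7] = [T, T, T, T]
r3 m[φ2→X7] = [T, T, T, T]
r3 m[φ2→X12] = [T, T, T, T]
r3 m[φ3→X6] = [T, T, T, T]
r3 m[φ3→X9] = [F, T, F, T]
r3 m[φ4→X14] = [F, T, F, T]
r3 m[φ5→X6] = [F, T, F, F]
r3 m[φ6→X9] = [T, T, T, T]
r3 m[φ7→X7] = [F, T, F, T]
r3 m[X6→φ0] = [F, T, F, F]
r3 m[X6→φ3] = [F, T, F, F]
r3 m[X6→φ5] = [T, T, T, T]
r3 m[X14→φ0] = [F, T, F, T]
r3 m[X14→φ1] = [F, T, F, T]
r3 m[X14→φ4] = [T, T, T, T]
r3 m[X7→φ1] = [F, T, F, T]
r3 m[X7→φ2] = [F, T, F, T]
r3 m[X7→φ7] = [T, T, T, T]
r3 m[X12→φ2] = [T, T, T, T]
r3 m[X9→φ3] = [T, T, T, T]
r3 m[X9→φ6] = [T, T, T, T]
r4 m[φ0→X6] = [T, T, T, F]
r4 m[φ0→X14] = [T, T, F, F]
r4 m[φ1→X14] = [T, T, T, F]
r4 m[φ1→X7] = [T, T, T, T]
r4 m[φ2→X7] = [T, T, T, T]
r4 m[φ2→X12] = [T, T, T, T]
r4 m[φ3→X6] = [T, T, T, T]
r4 m[φ3→X9] = [F, T, F, T]
r4 m[φ4→X14] = [F, T, F, T]
r4 m[φ5→X6] = [F, T, F, F]
r4 m[φ6→X9] = [T, T, T, T]
r4 m[φ7→X7] = [F, T, F, T]
r4 m[X6→φ0] = [F, T, F, F]
r4 m[X6→φ3] = [F, T, F, F]
r4 m[X6→φ5] = [T, T, T, F]
r4 m[X14→φ0] = [F, T, F, F]
r4 m[X14→φ1] = [F, T, F, F]
r4 m[X14→φ4] = [T, T, F, F]
r4 m[X7→φ1] = [F, T, F, T]
r4 m[X7→φ2] = [F, T, F, T]
r4 m[X7→φ7] = [T, T, T, T]
r4 m[X12→φ2] = [T, T, T, T]
r4 m[X9→φ3] = [T, T, T, T]
r4 m[X9→φ6] = [F, T, F, T]
r5 m[φ0→X6] = [F, T, F, F]
r5 m[φ0→X14] = [T, T, F, F]
r5 m[φ1→X14] = [T, T, T, F]
r5 m[φ1→X7] = [T, T, T, T]
r5 m[φ2→X7] = [T, T, T, T]
r5 m[φ2→X12] = [T, T, T, T]
r5 m[φ3→X6] = [T, T, T, T]
r5 m[φ3→X9] = [F, T, F, T]
r5 m[φ4→X14] = [F, T, F, T]
r5 m[φ5→X6] = [F, T, F, F]
r5 m[φ6→X9] = [T, T, T, T]
r5 m[φ7→X7] = [F, T, F, T]
r5 m[X6→φ0] = [F, T, F, F]
r5 m[X6→φ3] = [F, T, F, F]
r5 m[X6→φ5] = [T, T, T, F]
r5 m[X14→φ0] = [F, T, F, F]
r5 m[X14→φ1] = [F, T, F, F]
r5 m[X14→φ4] = [T, T, F, F]
r5 m[X7→φ1] = [F, T, F, T]
r5 m[X7→φ2] = [F, T, F, T]
r5 m[X7→φ7] = [T, T, T, T]
r5 m[X12→φ2] = [T, T, T, T]
r5 m[X9→φ3] = [T, T, T, T]
r5 m[X9→φ6] = [F, T, F, T]
r6 m[φ0→X6] = [F, T, F, F]
r6 m[φ0→X14] = [T, T, F, F]
r6 m[φ1→X14] = [T, T, T, F]
r6 m[φ1→X7] = [T, T, T, T]
r6 m[φ2→X7] = [T, T, T, T]
r6 m[φ2→X12] = [T, T, T, T]
r6 m[φ3→X6] = [T, T, T, T]
r6 m[φ3→X9] = [F, T, F, T]
r6 m[φ4→X14] = [F, T, F, T]
r6 m[φ5→X6] = [F, T, F, F]
r6 m[φ6→X9] = [T, T, T, T]
r6 m[φ7→X7] = [F, T, F, T]
r6 m[X6→φ0] = [F, T, F, F]
r6 m[X6→φ3] = [F, T, F, F]
r6 m[X6→φ5] = [F, T, F, F]
r6 m[X14→φ0] = [F, T, F, F]
r6 m[X14→φ1] = [F, T, F, F]
r6 m[X14→φ4] = [T, T, F, F]
r6 m[X7→φ1] = [F, T, F, T]
r6 m[X7→φ2] = [F, T, F, T]
r6 m[X7→φ7] = [T, T, T, T]
r6 m[X12→φ2] = [T, T, T, T]
r6 m[X9→φ3] = [T, T, T, T]
r6 m[X9→φ6] = [F, T, F, T]
r7 m[φ0→X6] = [F, T, F, F]
r7 m[φ0→X14] = [T, T, F, F]
r7 m[φ1→X14] = [T, T, T, F]
r7 m[φ1→X7] = [T, T, T, T]
r7 m[φ2→X7] = [T, T, T, T]
r7 m[φ2→X12] = [T, T, T, T]
r7 m[φ3→X6] = [T, T, T, T]
r7 m[φ3→X9] = [F, T, F, T]
r7 m[φ4→X14] = [F, T, F, T]
r7 m[φ5→X6] = [F, T, F, F]
r7 m[φ6→X9] = [T, T, T, T]
r7 m[φ7→X7] = [F, T, F, T]
r7 m[X6→φ0] = [F, T, F, F]
r7 m[X6→φ3] = [F, T, F, F]
r7 m[X6→φ5] = [F, T, F, F]
r7 m[X14→φ0] = [F, T, F, F]
r7 m[X14→φ1] = [F, T, F, F]
r7 m[X14→φ4] = [T, T, F, F]
r7 m[X7→φ1] = [F, T, F, T]
r7 m[X7→φ2] = [F, T, F, T]
r7 m[X7→φ7] = [T, T, T, T]
r7 m[X12→φ2] = [T, T, T, T]
r7 m[X9→φ3] = [T, T, T, T]
r7 m[X9→φ6] = [F, T, F, T]
fixed point reached at round 7
b[X7] = ⊗ incoming = [F, T, F, T]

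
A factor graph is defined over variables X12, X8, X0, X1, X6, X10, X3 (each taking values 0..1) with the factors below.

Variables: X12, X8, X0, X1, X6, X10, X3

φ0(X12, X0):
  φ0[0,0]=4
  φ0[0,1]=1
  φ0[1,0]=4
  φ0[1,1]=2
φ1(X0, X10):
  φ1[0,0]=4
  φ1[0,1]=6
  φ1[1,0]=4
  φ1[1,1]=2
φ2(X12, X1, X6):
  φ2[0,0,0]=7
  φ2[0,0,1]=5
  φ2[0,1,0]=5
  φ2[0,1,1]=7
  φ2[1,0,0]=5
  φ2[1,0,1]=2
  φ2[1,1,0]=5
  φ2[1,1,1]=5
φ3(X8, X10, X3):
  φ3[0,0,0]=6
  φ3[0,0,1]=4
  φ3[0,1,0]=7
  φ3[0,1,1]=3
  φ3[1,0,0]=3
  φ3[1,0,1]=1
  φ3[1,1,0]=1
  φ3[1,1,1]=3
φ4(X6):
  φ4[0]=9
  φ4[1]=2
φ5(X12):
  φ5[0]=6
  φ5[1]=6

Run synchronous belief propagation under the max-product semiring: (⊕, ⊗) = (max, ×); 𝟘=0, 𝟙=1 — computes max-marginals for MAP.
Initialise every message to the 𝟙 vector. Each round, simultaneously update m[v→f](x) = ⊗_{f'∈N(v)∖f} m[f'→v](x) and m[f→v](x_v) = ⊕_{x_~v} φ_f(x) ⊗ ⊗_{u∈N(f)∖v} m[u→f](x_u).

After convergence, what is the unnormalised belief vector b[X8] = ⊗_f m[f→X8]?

init: all messages = 𝟙 over 2 values
r1 m[φ0→X12] = [4, 4]
r1 m[φ0→X0] = [4, 2]
r1 m[φ1→X0] = [6, 4]
r1 m[φ1→X10] = [4, 6]
r1 m[φ2→X12] = [7, 5]
r1 m[φ2→X1] = [7, 7]
r1 m[φ2→X6] = [7, 7]
r1 m[φ3→X8] = [7, 3]
r1 m[φ3→X10] = [6, 7]
r1 m[φ3→X3] = [7, 4]
r1 m[φ4→X6] = [9, 2]
r1 m[φ5→X12] = [6, 6]
r1 m[X12→φ0] = [1, 1]
r1 m[X12→φ2] = [1, 1]
r1 m[X12→φ5] = [1, 1]
r1 m[X8→φ3] = [1, 1]
r1 m[X0→φ0] = [1, 1]
r1 m[X0→φ1] = [1, 1]
r1 m[X1→φ2] = [1, 1]
r1 m[X6→φ2] = [1, 1]
r1 m[X6→φ4] = [1, 1]
r1 m[X10→φ1] = [1, 1]
r1 m[X10→φ3] = [1, 1]
r1 m[X3→φ3] = [1, 1]
r2 m[φ0→X12] = [4, 4]
r2 m[φ0→X0] = [4, 2]
r2 m[φ1→X0] = [6, 4]
r2 m[φ1→X10] = [4, 6]
r2 m[φ2→X12] = [7, 5]
r2 m[φ2→X1] = [7, 7]
r2 m[φ2→X6] = [7, 7]
r2 m[φ3→X8] = [7, 3]
r2 m[φ3→X10] = [6, 7]
r2 m[φ3→X3] = [7, 4]
r2 m[φ4→X6] = [9, 2]
r2 m[φ5→X12] = [6, 6]
r2 m[X12→φ0] = [42, 30]
r2 m[X12→φ2] = [24, 24]
r2 m[X12→φ5] = [28, 20]
r2 m[X8→φ3] = [1, 1]
r2 m[X0→φ0] = [6, 4]
r2 m[X0→φ1] = [4, 2]
r2 m[X1→φ2] = [1, 1]
r2 m[X6→φ2] = [9, 2]
r2 m[X6→φ4] = [7, 7]
r2 m[X10→φ1] = [6, 7]
r2 m[X10→φ3] = [4, 6]
r2 m[X3→φ3] = [1, 1]
r3 m[φ0→X12] = [24, 24]
r3 m[φ0→X0] = [168, 60]
r3 m[φ1→X0] = [42, 24]
r3 m[φ1→X10] = [16, 24]
r3 m[φ2→X12] = [63, 45]
r3 m[φ2→X1] = [1512, 1080]
r3 m[φ2→X6] = [168, 168]
r3 m[φ3→X8] = [42, 18]
r3 m[φ3→X10] = [6, 7]
r3 m[φ3→X3] = [42, 18]
r3 m[φ4→X6] = [9, 2]
r3 m[φ5→X12] = [6, 6]
r3 m[X12→φ0] = [42, 30]
r3 m[X12→φ2] = [24, 24]
r3 m[X12→φ5] = [28, 20]
r3 m[X8→φ3] = [1, 1]
r3 m[X0→φ0] = [6, 4]
r3 m[X0→φ1] = [4, 2]
r3 m[X1→φ2] = [1, 1]
r3 m[X6→φ2] = [9, 2]
r3 m[X6→φ4] = [7, 7]
r3 m[X10→φ1] = [6, 7]
r3 m[X10→φ3] = [4, 6]
r3 m[X3→φ3] = [1, 1]
r4 m[φ0→X12] = [24, 24]
r4 m[φ0→X0] = [168, 60]
r4 m[φ1→X0] = [42, 24]
r4 m[φ1→X10] = [16, 24]
r4 m[φ2→X12] = [63, 45]
r4 m[φ2→X1] = [1512, 1080]
r4 m[φ2→X6] = [168, 168]
r4 m[φ3→X8] = [42, 18]
r4 m[φ3→X10] = [6, 7]
r4 m[φ3→X3] = [42, 18]
r4 m[φ4→X6] = [9, 2]
r4 m[φ5→X12] = [6, 6]
r4 m[X12→φ0] = [378, 270]
r4 m[X12→φ2] = [144, 144]
r4 m[X12→φ5] = [1512, 1080]
r4 m[X8→φ3] = [1, 1]
r4 m[X0→φ0] = [42, 24]
r4 m[X0→φ1] = [168, 60]
r4 m[X1→φ2] = [1, 1]
r4 m[X6→φ2] = [9, 2]
r4 m[X6→φ4] = [168, 168]
r4 m[X10→φ1] = [6, 7]
r4 m[X10→φ3] = [16, 24]
r4 m[X3→φ3] = [1, 1]
r5 m[φ0→X12] = [168, 168]
r5 m[φ0→X0] = [1512, 540]
r5 m[φ1→X0] = [42, 24]
r5 m[φ1→X10] = [672, 1008]
r5 m[φ2→X12] = [63, 45]
r5 m[φ2→X1] = [9072, 6480]
r5 m[φ2→X6] = [1008, 1008]
r5 m[φ3→X8] = [168, 72]
r5 m[φ3→X10] = [6, 7]
r5 m[φ3→X3] = [168, 72]
r5 m[φ4→X6] = [9, 2]
r5 m[φ5→X12] = [6, 6]
r5 m[X12→φ0] = [378, 270]
r5 m[X12→φ2] = [144, 144]
r5 m[X12→φ5] = [1512, 1080]
r5 m[X8→φ3] = [1, 1]
r5 m[X0→φ0] = [42, 24]
r5 m[X0→φ1] = [168, 60]
r5 m[X1→φ2] = [1, 1]
r5 m[X6→φ2] = [9, 2]
r5 m[X6→φ4] = [168, 168]
r5 m[X10→φ1] = [6, 7]
r5 m[X10→φ3] = [16, 24]
r5 m[X3→φ3] = [1, 1]
r6 m[φ0→X12] = [168, 168]
r6 m[φ0→X0] = [1512, 540]
r6 m[φ1→X0] = [42, 24]
r6 m[φ1→X10] = [672, 1008]
r6 m[φ2→X12] = [63, 45]
r6 m[φ2→X1] = [9072, 6480]
r6 m[φ2→X6] = [1008, 1008]
r6 m[φ3→X8] = [168, 72]
r6 m[φ3→X10] = [6, 7]
r6 m[φ3→X3] = [168, 72]
r6 m[φ4→X6] = [9, 2]
r6 m[φ5→X12] = [6, 6]
r6 m[X12→φ0] = [378, 270]
r6 m[X12→φ2] = [1008, 1008]
r6 m[X12→φ5] = [10584, 7560]
r6 m[X8→φ3] = [1, 1]
r6 m[X0→φ0] = [42, 24]
r6 m[X0→φ1] = [1512, 540]
r6 m[X1→φ2] = [1, 1]
r6 m[X6→φ2] = [9, 2]
r6 m[X6→φ4] = [1008, 1008]
r6 m[X10→φ1] = [6, 7]
r6 m[X10→φ3] = [672, 1008]
r6 m[X3→φ3] = [1, 1]
r7 m[φ0→X12] = [168, 168]
r7 m[φ0→X0] = [1512, 540]
r7 m[φ1→X0] = [42, 24]
r7 m[φ1→X10] = [6048, 9072]
r7 m[φ2→X12] = [63, 45]
r7 m[φ2→X1] = [63504, 45360]
r7 m[φ2→X6] = [7056, 7056]
r7 m[φ3→X8] = [7056, 3024]
r7 m[φ3→X10] = [6, 7]
r7 m[φ3→X3] = [7056, 3024]
r7 m[φ4→X6] = [9, 2]
r7 m[φ5→X12] = [6, 6]
r7 m[X12→φ0] = [378, 270]
r7 m[X12→φ2] = [1008, 1008]
r7 m[X12→φ5] = [10584, 7560]
r7 m[X8→φ3] = [1, 1]
r7 m[X0→φ0] = [42, 24]
r7 m[X0→φ1] = [1512, 540]
r7 m[X1→φ2] = [1, 1]
r7 m[X6→φ2] = [9, 2]
r7 m[X6→φ4] = [1008, 1008]
r7 m[X10→φ1] = [6, 7]
r7 m[X10→φ3] = [672, 1008]
r7 m[X3→φ3] = [1, 1]
r8 m[φ0→X12] = [168, 168]
r8 m[φ0→X0] = [1512, 540]
r8 m[φ1→X0] = [42, 24]
r8 m[φ1→X10] = [6048, 9072]
r8 m[φ2→X12] = [63, 45]
r8 m[φ2→X1] = [63504, 45360]
r8 m[φ2→X6] = [7056, 7056]
r8 m[φ3→X8] = [7056, 3024]
r8 m[φ3→X10] = [6, 7]
r8 m[φ3→X3] = [7056, 3024]
r8 m[φ4→X6] = [9, 2]
r8 m[φ5→X12] = [6, 6]
r8 m[X12→φ0] = [378, 270]
r8 m[X12→φ2] = [1008, 1008]
r8 m[X12→φ5] = [10584, 7560]
r8 m[X8→φ3] = [1, 1]
r8 m[X0→φ0] = [42, 24]
r8 m[X0→φ1] = [1512, 540]
r8 m[X1→φ2] = [1, 1]
r8 m[X6→φ2] = [9, 2]
r8 m[X6→φ4] = [7056, 7056]
r8 m[X10→φ1] = [6, 7]
r8 m[X10→φ3] = [6048, 9072]
r8 m[X3→φ3] = [1, 1]
r9 m[φ0→X12] = [168, 168]
r9 m[φ0→X0] = [1512, 540]
r9 m[φ1→X0] = [42, 24]
r9 m[φ1→X10] = [6048, 9072]
r9 m[φ2→X12] = [63, 45]
r9 m[φ2→X1] = [63504, 45360]
r9 m[φ2→X6] = [7056, 7056]
r9 m[φ3→X8] = [63504, 27216]
r9 m[φ3→X10] = [6, 7]
r9 m[φ3→X3] = [63504, 27216]
r9 m[φ4→X6] = [9, 2]
r9 m[φ5→X12] = [6, 6]
r9 m[X12→φ0] = [378, 270]
r9 m[X12→φ2] = [1008, 1008]
r9 m[X12→φ5] = [10584, 7560]
r9 m[X8→φ3] = [1, 1]
r9 m[X0→φ0] = [42, 24]
r9 m[X0→φ1] = [1512, 540]
r9 m[X1→φ2] = [1, 1]
r9 m[X6→φ2] = [9, 2]
r9 m[X6→φ4] = [7056, 7056]
r9 m[X10→φ1] = [6, 7]
r9 m[X10→φ3] = [6048, 9072]
r9 m[X3→φ3] = [1, 1]
r10 m[φ0→X12] = [168, 168]
r10 m[φ0→X0] = [1512, 540]
r10 m[φ1→X0] = [42, 24]
r10 m[φ1→X10] = [6048, 9072]
r10 m[φ2→X12] = [63, 45]
r10 m[φ2→X1] = [63504, 45360]
r10 m[φ2→X6] = [7056, 7056]
r10 m[φ3→X8] = [63504, 27216]
r10 m[φ3→X10] = [6, 7]
r10 m[φ3→X3] = [63504, 27216]
r10 m[φ4→X6] = [9, 2]
r10 m[φ5→X12] = [6, 6]
r10 m[X12→φ0] = [378, 270]
r10 m[X12→φ2] = [1008, 1008]
r10 m[X12→φ5] = [10584, 7560]
r10 m[X8→φ3] = [1, 1]
r10 m[X0→φ0] = [42, 24]
r10 m[X0→φ1] = [1512, 540]
r10 m[X1→φ2] = [1, 1]
r10 m[X6→φ2] = [9, 2]
r10 m[X6→φ4] = [7056, 7056]
r10 m[X10→φ1] = [6, 7]
r10 m[X10→φ3] = [6048, 9072]
r10 m[X3→φ3] = [1, 1]
fixed point reached at round 10
b[X8] = ⊗ incoming = [63504, 27216]

b[X8] = [63504, 27216]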